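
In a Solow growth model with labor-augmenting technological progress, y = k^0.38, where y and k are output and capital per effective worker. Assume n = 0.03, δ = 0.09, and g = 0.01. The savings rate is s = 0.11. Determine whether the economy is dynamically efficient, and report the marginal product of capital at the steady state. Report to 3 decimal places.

dynamically efficient; MPK ≈ 0.449

The effective depreciation rate is n + g + δ = 0.03 + 0.01 + 0.09 = 0.13.
Steady-state k*: s·k^0.38 = 0.13·k gives k* = (0.11/0.13)^(1/0.62) ≈ 0.7638.
MPK = 0.38·0.7638^(-0.62) ≈ 0.4491.
MPK > n+g+δ = 0.13, so the economy is dynamically efficient (under-saving).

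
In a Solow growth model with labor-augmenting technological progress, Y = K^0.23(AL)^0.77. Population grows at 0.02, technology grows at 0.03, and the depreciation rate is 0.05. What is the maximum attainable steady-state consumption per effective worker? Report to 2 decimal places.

c_gold ≈ 0.99

The effective depreciation rate is n + g + δ = 0.02 + 0.03 + 0.05 = 0.1.
Golden rule sets MPK = n+g+δ: 0.23·k^(0.23−1) = 0.1, so k_gold = (0.23/0.1)^(1/0.77) ≈ 2.9497.
y_gold = 2.9497^0.23 ≈ 1.2825.
c_gold = y_gold − (n+g+δ)·k_gold = 1.2825 − 0.1·2.9497 ≈ 0.9875.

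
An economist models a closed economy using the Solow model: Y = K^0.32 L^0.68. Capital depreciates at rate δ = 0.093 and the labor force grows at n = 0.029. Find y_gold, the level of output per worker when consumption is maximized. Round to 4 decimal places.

y_gold ≈ 1.5743

Break-even investment rate: n + δ = 0.029 + 0.093 = 0.122.
Setting f'(k) = n+δ gives 0.32·k^(0.32−1) = 0.122, hence k_gold = (0.32/0.122)^(1/0.68) ≈ 4.1292.
Output: y_gold = k_gold^0.32 = 4.1292^0.32 ≈ 1.5743.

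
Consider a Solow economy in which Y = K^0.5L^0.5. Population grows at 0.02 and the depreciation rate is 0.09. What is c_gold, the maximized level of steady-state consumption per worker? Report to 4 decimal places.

n + δ = 0.02 + 0.09 = 0.11.
Maximizing c = f(k) − (n+δ)·k gives f'(k) = n+δ, i.e. 0.5·k^(0.5−1) = 0.11, so k_gold = (0.5/0.11)^(1/0.5) ≈ 20.6612.
y_gold = 20.6612^0.5 ≈ 4.5455.
c_gold = y_gold − (n+δ)·k_gold = 4.5455 − 0.11·20.6612 ≈ 2.2727.

c_gold ≈ 2.2727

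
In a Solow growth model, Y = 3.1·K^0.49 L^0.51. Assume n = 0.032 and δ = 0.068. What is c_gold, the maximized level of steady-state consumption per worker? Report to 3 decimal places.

The effective depreciation rate is n + δ = 0.032 + 0.068 = 0.1.
Setting f'(k) = n+δ gives 0.49·3.1·k^(0.49−1) = 0.1, hence k_gold = (0.49·3.1/0.1)^(1/0.51) ≈ 207.3862.
y_gold = 3.1·207.3862^0.49 ≈ 42.3237.
c_gold = y_gold − (n+δ)·k_gold = 42.3237 − 0.1·207.3862 ≈ 21.5851.

c_gold ≈ 21.585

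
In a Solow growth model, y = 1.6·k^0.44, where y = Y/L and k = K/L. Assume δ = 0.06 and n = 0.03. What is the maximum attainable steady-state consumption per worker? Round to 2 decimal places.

The effective depreciation rate is n + δ = 0.03 + 0.06 = 0.09.
At the golden rule the marginal product of capital equals n+δ: 0.44·1.6·k^(0.44−1) = 0.09. Solving, k_gold = (0.44·1.6/0.09)^(1/0.56) ≈ 39.3761.
y_gold = 1.6·39.3761^0.44 ≈ 8.0542.
c_gold = y_gold − (n+δ)·k_gold = 8.0542 − 0.09·39.3761 ≈ 4.5104.

c_gold ≈ 4.51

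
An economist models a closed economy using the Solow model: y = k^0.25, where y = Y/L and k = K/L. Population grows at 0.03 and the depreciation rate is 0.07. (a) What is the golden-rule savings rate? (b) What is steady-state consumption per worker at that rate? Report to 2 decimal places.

(a) s_gold = 0.25; (b) c_gold ≈ 1.02

Capital per worker breaks even when investment replaces (n + δ)·k; here n + δ = 0.1.
For Cobb-Douglas, s_gold equals capital's share: s_gold = 0.25.
Maximizing c = f(k) − (n+δ)·k gives f'(k) = n+δ, i.e. 0.25·k^(0.25−1) = 0.1, so k_gold = (0.25/0.1)^(1/0.75) ≈ 3.3930.
y_gold = 3.3930^0.25 ≈ 1.3572; c_gold = (1−0.25)·y_gold ≈ 1.0179.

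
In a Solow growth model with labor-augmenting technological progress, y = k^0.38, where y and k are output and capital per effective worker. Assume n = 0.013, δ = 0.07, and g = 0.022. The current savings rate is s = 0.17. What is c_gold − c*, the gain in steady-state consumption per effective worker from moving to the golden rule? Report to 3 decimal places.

Capital per effective worker breaks even when investment replaces (n + g + δ)·k; here n + g + δ = 0.105.
Current steady state (s = 0.17): k* = (0.17/0.105)^(1/0.62) ≈ 2.1753, y* = 2.1753^0.38 ≈ 1.3436, c* = (1−0.17)·1.3436 ≈ 1.1152.
Setting f'(k) = n+g+δ gives 0.38·k^(0.38−1) = 0.105, hence k_gold = (0.38/0.105)^(1/0.62) ≈ 7.9608.
y_gold = 7.9608^0.38 ≈ 2.1997, c_gold = y_gold − 0.105·k_gold ≈ 1.3638.
Gain: Δc = 1.3638 − 1.1152 ≈ 0.2487.

Δc ≈ 0.249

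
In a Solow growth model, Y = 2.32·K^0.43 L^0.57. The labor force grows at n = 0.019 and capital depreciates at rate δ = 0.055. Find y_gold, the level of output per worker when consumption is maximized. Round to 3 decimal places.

The effective depreciation rate is n + δ = 0.019 + 0.055 = 0.074.
Setting f'(k) = n+δ gives 0.43·2.32·k^(0.43−1) = 0.074, hence k_gold = (0.43·2.32/0.074)^(1/0.57) ≈ 95.9341.
Output: y_gold = 2.32·k_gold^0.43 = 2.32·95.9341^0.43 ≈ 16.5096.

y_gold ≈ 16.510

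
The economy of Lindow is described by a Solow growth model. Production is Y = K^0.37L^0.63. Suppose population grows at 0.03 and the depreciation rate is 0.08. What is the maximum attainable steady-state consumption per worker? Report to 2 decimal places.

c_gold ≈ 1.28

n + δ = 0.03 + 0.08 = 0.11.
Golden rule sets MPK = n+δ: 0.37·k^(0.37−1) = 0.11, so k_gold = (0.37/0.11)^(1/0.63) ≈ 6.8581.
y_gold = 6.8581^0.37 ≈ 2.0389.
c_gold = y_gold − (n+δ)·k_gold = 2.0389 − 0.11·6.8581 ≈ 1.2845.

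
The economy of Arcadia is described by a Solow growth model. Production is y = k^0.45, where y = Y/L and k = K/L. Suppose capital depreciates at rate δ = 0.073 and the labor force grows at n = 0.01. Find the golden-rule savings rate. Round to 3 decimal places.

The effective depreciation rate is n + δ = 0.01 + 0.073 = 0.083.
At the golden rule MPK = n+δ, and in any Cobb-Douglas steady state s = (n+δ)·k/y = MPK·k/y = capital's share 0.45.

s_gold = 0.450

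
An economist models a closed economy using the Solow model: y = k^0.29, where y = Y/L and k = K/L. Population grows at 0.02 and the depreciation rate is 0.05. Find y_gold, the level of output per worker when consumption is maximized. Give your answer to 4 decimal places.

y_gold ≈ 1.7870

n + δ = 0.02 + 0.05 = 0.07.
Maximizing c = f(k) − (n+δ)·k gives f'(k) = n+δ, i.e. 0.29·k^(0.29−1) = 0.07, so k_gold = (0.29/0.07)^(1/0.71) ≈ 7.4035.
Output: y_gold = k_gold^0.29 = 7.4035^0.29 ≈ 1.7870.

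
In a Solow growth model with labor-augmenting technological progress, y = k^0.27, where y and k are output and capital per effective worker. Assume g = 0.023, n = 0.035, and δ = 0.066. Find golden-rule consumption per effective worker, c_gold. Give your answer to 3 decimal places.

c_gold ≈ 0.973

n + g + δ = 0.035 + 0.023 + 0.066 = 0.124.
Golden rule sets MPK = n+g+δ: 0.27·k^(0.27−1) = 0.124, so k_gold = (0.27/0.124)^(1/0.73) ≈ 2.9036.
y_gold = 2.9036^0.27 ≈ 1.3335.
c_gold = y_gold − (n+g+δ)·k_gold = 1.3335 − 0.124·2.9036 ≈ 0.9735.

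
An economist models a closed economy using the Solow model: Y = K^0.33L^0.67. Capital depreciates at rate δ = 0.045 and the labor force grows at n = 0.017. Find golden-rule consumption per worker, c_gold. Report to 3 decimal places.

c_gold ≈ 1.527

Break-even investment rate: n + δ = 0.017 + 0.045 = 0.062.
Golden rule sets MPK = n+δ: 0.33·k^(0.33−1) = 0.062, so k_gold = (0.33/0.062)^(1/0.67) ≈ 12.1273.
y_gold = 12.1273^0.33 ≈ 2.2785.
c_gold = y_gold − (n+δ)·k_gold = 2.2785 − 0.062·12.1273 ≈ 1.5266.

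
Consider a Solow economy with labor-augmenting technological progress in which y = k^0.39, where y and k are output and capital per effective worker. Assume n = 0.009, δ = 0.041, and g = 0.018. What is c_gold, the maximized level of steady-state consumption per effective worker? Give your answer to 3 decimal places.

c_gold ≈ 1.863

Capital per effective worker breaks even when investment replaces (n + g + δ)·k; here n + g + δ = 0.068.
Maximizing c = f(k) − (n+g+δ)·k gives f'(k) = n+g+δ, i.e. 0.39·k^(0.39−1) = 0.068, so k_gold = (0.39/0.068)^(1/0.61) ≈ 17.5200.
y_gold = 17.5200^0.39 ≈ 3.0548.
c_gold = y_gold − (n+g+δ)·k_gold = 3.0548 − 0.068·17.5200 ≈ 1.8634.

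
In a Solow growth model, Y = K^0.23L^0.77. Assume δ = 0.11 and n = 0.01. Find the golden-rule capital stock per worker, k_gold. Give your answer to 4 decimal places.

The effective depreciation rate is n + δ = 0.01 + 0.11 = 0.12.
At the golden rule the marginal product of capital equals n+δ: 0.23·k^(0.23−1) = 0.12. Solving, k_gold = (0.23/0.12)^(1/0.77) ≈ 2.3278.

k_gold ≈ 2.3278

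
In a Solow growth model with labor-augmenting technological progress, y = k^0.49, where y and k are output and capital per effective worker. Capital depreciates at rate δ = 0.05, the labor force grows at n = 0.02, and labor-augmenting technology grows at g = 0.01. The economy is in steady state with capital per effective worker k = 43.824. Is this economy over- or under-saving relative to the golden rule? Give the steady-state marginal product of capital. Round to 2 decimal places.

The effective depreciation rate is n + g + δ = 0.02 + 0.01 + 0.05 = 0.08.
MPK = 0.49·k^(0.49−1) = 0.49·43.824^(-0.51) ≈ 0.0713.
MPK < 0.08, so the economy is dynamically inefficient (over-saving).

over-saving; MPK ≈ 0.07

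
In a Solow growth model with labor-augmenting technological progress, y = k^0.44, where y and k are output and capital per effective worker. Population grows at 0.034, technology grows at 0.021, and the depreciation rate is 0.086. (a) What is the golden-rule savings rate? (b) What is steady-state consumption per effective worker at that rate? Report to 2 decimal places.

(a) s_gold = 0.44; (b) c_gold ≈ 1.37

n + g + δ = 0.034 + 0.021 + 0.086 = 0.141.
For Cobb-Douglas, s_gold equals capital's share: s_gold = 0.44.
Maximizing c = f(k) − (n+g+δ)·k gives f'(k) = n+g+δ, i.e. 0.44·k^(0.44−1) = 0.141, so k_gold = (0.44/0.141)^(1/0.56) ≈ 7.6306.
y_gold = 7.6306^0.44 ≈ 2.4453; c_gold = (1−0.44)·y_gold ≈ 1.3693.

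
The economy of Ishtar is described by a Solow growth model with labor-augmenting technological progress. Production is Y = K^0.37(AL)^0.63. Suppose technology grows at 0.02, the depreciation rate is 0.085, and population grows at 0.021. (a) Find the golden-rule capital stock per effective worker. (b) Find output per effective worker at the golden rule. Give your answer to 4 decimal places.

The effective depreciation rate is n + g + δ = 0.021 + 0.02 + 0.085 = 0.126.
At the golden rule the marginal product of capital equals n+g+δ: 0.37·k^(0.37−1) = 0.126. Solving, k_gold = (0.37/0.126)^(1/0.63) ≈ 5.5283.
y_gold = 5.5283^0.37 ≈ 1.8826.

(a) k_gold ≈ 5.5283; (b) y_gold ≈ 1.8826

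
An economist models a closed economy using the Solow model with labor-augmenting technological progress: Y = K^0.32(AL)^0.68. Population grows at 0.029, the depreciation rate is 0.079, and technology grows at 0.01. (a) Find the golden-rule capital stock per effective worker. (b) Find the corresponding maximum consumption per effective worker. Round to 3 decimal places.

Break-even investment rate: n + g + δ = 0.029 + 0.01 + 0.079 = 0.118.
At the golden rule the marginal product of capital equals n+g+δ: 0.32·k^(0.32−1) = 0.118. Solving, k_gold = (0.32/0.118)^(1/0.68) ≈ 4.3367.
y_gold = 4.3367^0.32 ≈ 1.5992; c_gold = y_gold − 0.118·k_gold ≈ 1.0874.

(a) k_gold ≈ 4.337; (b) c_gold ≈ 1.087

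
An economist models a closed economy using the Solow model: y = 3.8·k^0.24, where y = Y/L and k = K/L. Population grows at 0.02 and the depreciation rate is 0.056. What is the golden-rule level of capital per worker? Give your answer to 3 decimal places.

k_gold ≈ 26.301

Capital per worker breaks even when investment replaces (n + δ)·k; here n + δ = 0.076.
Maximizing c = f(k) − (n+δ)·k gives f'(k) = n+δ, i.e. 0.24·3.8·k^(0.24−1) = 0.076, so k_gold = (0.24·3.8/0.076)^(1/0.76) ≈ 26.3012.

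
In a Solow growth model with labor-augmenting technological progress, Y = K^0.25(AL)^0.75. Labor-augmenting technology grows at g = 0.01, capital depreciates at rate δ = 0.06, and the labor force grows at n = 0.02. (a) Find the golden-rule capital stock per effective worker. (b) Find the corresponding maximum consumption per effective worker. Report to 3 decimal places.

(a) k_gold ≈ 3.905; (b) c_gold ≈ 1.054

Break-even investment rate: n + g + δ = 0.02 + 0.01 + 0.06 = 0.09.
At the golden rule the marginal product of capital equals n+g+δ: 0.25·k^(0.25−1) = 0.09. Solving, k_gold = (0.25/0.09)^(1/0.75) ≈ 3.9048.
y_gold = 3.9048^0.25 ≈ 1.4057; c_gold = y_gold − 0.09·k_gold ≈ 1.0543.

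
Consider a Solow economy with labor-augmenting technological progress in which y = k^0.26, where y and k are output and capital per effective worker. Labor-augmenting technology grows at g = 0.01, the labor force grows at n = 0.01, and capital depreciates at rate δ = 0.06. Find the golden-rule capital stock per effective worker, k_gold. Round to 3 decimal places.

k_gold ≈ 4.917

Break-even investment rate: n + g + δ = 0.01 + 0.01 + 0.06 = 0.08.
Maximizing c = f(k) − (n+g+δ)·k gives f'(k) = n+g+δ, i.e. 0.26·k^(0.26−1) = 0.08, so k_gold = (0.26/0.08)^(1/0.74) ≈ 4.9174.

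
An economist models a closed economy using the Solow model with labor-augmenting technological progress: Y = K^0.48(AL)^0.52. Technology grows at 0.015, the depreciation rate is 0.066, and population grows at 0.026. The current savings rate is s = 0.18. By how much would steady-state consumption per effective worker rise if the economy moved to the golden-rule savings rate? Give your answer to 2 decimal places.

Break-even investment rate: n + g + δ = 0.026 + 0.015 + 0.066 = 0.107.
Current steady state (s = 0.18): k* = (0.18/0.107)^(1/0.52) ≈ 2.7190, y* = 2.7190^0.48 ≈ 1.6163, c* = (1−0.18)·1.6163 ≈ 1.3253.
Golden rule sets MPK = n+g+δ: 0.48·k^(0.48−1) = 0.107, so k_gold = (0.48/0.107)^(1/0.52) ≈ 17.9297.
y_gold = 17.9297^0.48 ≈ 3.9968, c_gold = y_gold − 0.107·k_gold ≈ 2.0783.
Gain: Δc = 2.0783 − 1.3253 ≈ 0.7530.

Δc ≈ 0.75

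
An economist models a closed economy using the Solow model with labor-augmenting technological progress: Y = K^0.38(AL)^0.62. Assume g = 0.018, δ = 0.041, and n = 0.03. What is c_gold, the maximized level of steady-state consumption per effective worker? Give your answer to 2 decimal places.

c_gold ≈ 1.51

Break-even investment rate: n + g + δ = 0.03 + 0.018 + 0.041 = 0.089.
Setting f'(k) = n+g+δ gives 0.38·k^(0.38−1) = 0.089, hence k_gold = (0.38/0.089)^(1/0.62) ≈ 10.3935.
y_gold = 10.3935^0.38 ≈ 2.4343.
c_gold = y_gold − (n+g+δ)·k_gold = 2.4343 − 0.089·10.3935 ≈ 1.5093.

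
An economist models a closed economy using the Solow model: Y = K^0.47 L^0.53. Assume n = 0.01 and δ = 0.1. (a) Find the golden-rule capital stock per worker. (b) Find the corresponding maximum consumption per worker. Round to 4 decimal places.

The effective depreciation rate is n + δ = 0.01 + 0.1 = 0.11.
At the golden rule the marginal product of capital equals n+δ: 0.47·k^(0.47−1) = 0.11. Solving, k_gold = (0.47/0.11)^(1/0.53) ≈ 15.4885.
y_gold = 15.4885^0.47 ≈ 3.6250; c_gold = y_gold − 0.11·k_gold ≈ 1.9212.

(a) k_gold ≈ 15.4885; (b) c_gold ≈ 1.9212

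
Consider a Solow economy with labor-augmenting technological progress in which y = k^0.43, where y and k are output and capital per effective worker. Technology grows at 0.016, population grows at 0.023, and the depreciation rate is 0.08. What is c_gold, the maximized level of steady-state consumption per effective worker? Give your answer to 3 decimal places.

c_gold ≈ 1.502

Break-even investment rate: n + g + δ = 0.023 + 0.016 + 0.08 = 0.119.
At the golden rule the marginal product of capital equals n+g+δ: 0.43·k^(0.43−1) = 0.119. Solving, k_gold = (0.43/0.119)^(1/0.57) ≈ 9.5238.
y_gold = 9.5238^0.43 ≈ 2.6357.
c_gold = y_gold − (n+g+δ)·k_gold = 2.6357 − 0.119·9.5238 ≈ 1.5023.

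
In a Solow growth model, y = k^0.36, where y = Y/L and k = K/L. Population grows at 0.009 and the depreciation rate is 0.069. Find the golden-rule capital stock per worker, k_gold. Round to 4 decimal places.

k_gold ≈ 10.9100

The effective depreciation rate is n + δ = 0.009 + 0.069 = 0.078.
At the golden rule the marginal product of capital equals n+δ: 0.36·k^(0.36−1) = 0.078. Solving, k_gold = (0.36/0.078)^(1/0.64) ≈ 10.9100.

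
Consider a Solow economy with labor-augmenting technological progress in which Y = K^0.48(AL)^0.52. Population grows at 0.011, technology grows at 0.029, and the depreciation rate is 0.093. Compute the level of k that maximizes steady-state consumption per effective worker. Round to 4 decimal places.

k_gold ≈ 11.8006

Break-even investment rate: n + g + δ = 0.011 + 0.029 + 0.093 = 0.133.
Setting f'(k) = n+g+δ gives 0.48·k^(0.48−1) = 0.133, hence k_gold = (0.48/0.133)^(1/0.52) ≈ 11.8006.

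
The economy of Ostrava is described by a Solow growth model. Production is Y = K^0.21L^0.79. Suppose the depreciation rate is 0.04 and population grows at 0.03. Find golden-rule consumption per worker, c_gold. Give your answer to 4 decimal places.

c_gold ≈ 1.0579

Capital per worker breaks even when investment replaces (n + δ)·k; here n + δ = 0.07.
Golden rule sets MPK = n+δ: 0.21·k^(0.21−1) = 0.07, so k_gold = (0.21/0.07)^(1/0.79) ≈ 4.0175.
y_gold = 4.0175^0.21 ≈ 1.3392.
c_gold = y_gold − (n+δ)·k_gold = 1.3392 − 0.07·4.0175 ≈ 1.0579.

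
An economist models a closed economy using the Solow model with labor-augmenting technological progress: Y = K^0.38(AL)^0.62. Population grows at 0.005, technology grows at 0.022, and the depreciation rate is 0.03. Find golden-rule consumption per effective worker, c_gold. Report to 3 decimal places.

c_gold ≈ 1.983

Capital per effective worker breaks even when investment replaces (n + g + δ)·k; here n + g + δ = 0.057.
Golden rule sets MPK = n+g+δ: 0.38·k^(0.38−1) = 0.057, so k_gold = (0.38/0.057)^(1/0.62) ≈ 21.3248.
y_gold = 21.3248^0.38 ≈ 3.1987.
c_gold = y_gold − (n+g+δ)·k_gold = 3.1987 − 0.057·21.3248 ≈ 1.9832.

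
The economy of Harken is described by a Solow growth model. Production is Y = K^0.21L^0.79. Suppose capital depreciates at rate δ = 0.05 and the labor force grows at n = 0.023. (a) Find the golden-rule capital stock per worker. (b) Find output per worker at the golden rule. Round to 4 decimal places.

(a) k_gold ≈ 3.8096; (b) y_gold ≈ 1.3243

The effective depreciation rate is n + δ = 0.023 + 0.05 = 0.073.
Maximizing c = f(k) − (n+δ)·k gives f'(k) = n+δ, i.e. 0.21·k^(0.21−1) = 0.073, so k_gold = (0.21/0.073)^(1/0.79) ≈ 3.8096.
y_gold = 3.8096^0.21 ≈ 1.3243.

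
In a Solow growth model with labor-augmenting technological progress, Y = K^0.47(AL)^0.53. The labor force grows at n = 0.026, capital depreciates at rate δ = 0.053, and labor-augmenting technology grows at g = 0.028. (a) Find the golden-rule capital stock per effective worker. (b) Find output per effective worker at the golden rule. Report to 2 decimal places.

(a) k_gold ≈ 16.32; (b) y_gold ≈ 3.71

Capital per effective worker breaks even when investment replaces (n + g + δ)·k; here n + g + δ = 0.107.
Setting f'(k) = n+g+δ gives 0.47·k^(0.47−1) = 0.107, hence k_gold = (0.47/0.107)^(1/0.53) ≈ 16.3180.
y_gold = 16.3180^0.47 ≈ 3.7150.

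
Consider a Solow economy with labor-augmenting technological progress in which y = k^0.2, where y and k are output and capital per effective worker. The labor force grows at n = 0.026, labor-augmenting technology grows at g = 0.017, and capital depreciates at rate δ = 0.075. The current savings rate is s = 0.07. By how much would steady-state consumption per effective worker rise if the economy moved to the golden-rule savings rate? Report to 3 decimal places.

The effective depreciation rate is n + g + δ = 0.026 + 0.017 + 0.075 = 0.118.
Current steady state (s = 0.07): k* = (0.07/0.118)^(1/0.8) ≈ 0.5206, y* = 0.5206^0.2 ≈ 0.8776, c* = (1−0.07)·0.8776 ≈ 0.8162.
At the golden rule the marginal product of capital equals n+g+δ: 0.2·k^(0.2−1) = 0.118. Solving, k_gold = (0.2/0.118)^(1/0.8) ≈ 1.9339.
y_gold = 1.9339^0.2 ≈ 1.1410, c_gold = y_gold − 0.118·k_gold ≈ 0.9128.
Gain: Δc = 0.9128 − 0.8162 ≈ 0.0966.

Δc ≈ 0.097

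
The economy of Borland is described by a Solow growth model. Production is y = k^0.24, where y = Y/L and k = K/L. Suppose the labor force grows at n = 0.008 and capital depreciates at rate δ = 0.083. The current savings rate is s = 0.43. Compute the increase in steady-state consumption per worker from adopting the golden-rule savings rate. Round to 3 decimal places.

Break-even investment rate: n + δ = 0.008 + 0.083 = 0.091.
Current steady state (s = 0.43): k* = (0.43/0.091)^(1/0.76) ≈ 7.7162, y* = 7.7162^0.24 ≈ 1.6330, c* = (1−0.43)·1.6330 ≈ 0.9308.
Maximizing c = f(k) − (n+δ)·k gives f'(k) = n+δ, i.e. 0.24·k^(0.24−1) = 0.091, so k_gold = (0.24/0.091)^(1/0.76) ≈ 3.5824.
y_gold = 3.5824^0.24 ≈ 1.3583, c_gold = y_gold − 0.091·k_gold ≈ 1.0323.
Gain: Δc = 1.0323 − 0.9308 ≈ 0.1015.

Δc ≈ 0.102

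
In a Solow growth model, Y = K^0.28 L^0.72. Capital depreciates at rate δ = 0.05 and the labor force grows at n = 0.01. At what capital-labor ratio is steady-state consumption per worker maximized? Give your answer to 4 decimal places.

k_gold ≈ 8.4952

Capital per worker breaks even when investment replaces (n + δ)·k; here n + δ = 0.06.
Maximizing c = f(k) − (n+δ)·k gives f'(k) = n+δ, i.e. 0.28·k^(0.28−1) = 0.06, so k_gold = (0.28/0.06)^(1/0.72) ≈ 8.4952.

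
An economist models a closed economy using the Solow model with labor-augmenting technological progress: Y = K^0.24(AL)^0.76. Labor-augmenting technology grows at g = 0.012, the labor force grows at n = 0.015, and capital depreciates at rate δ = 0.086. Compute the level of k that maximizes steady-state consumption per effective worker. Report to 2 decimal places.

Break-even investment rate: n + g + δ = 0.015 + 0.012 + 0.086 = 0.113.
Setting f'(k) = n+g+δ gives 0.24·k^(0.24−1) = 0.113, hence k_gold = (0.24/0.113)^(1/0.76) ≈ 2.6943.

k_gold ≈ 2.69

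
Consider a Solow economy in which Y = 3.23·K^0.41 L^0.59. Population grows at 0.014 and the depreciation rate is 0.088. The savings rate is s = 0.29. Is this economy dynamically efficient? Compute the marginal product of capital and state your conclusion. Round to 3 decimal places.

dynamically efficient; MPK ≈ 0.144

Capital per worker breaks even when investment replaces (n + δ)·k; here n + δ = 0.102.
Steady-state k*: s·A·k^0.41 = 0.102·k gives k* = (0.29·3.23/0.102)^(1/0.59) ≈ 42.8750.
MPK = 0.41·3.23·42.8750^(-0.59) ≈ 0.1442.
MPK > n+δ = 0.102, so the economy is dynamically efficient (under-saving).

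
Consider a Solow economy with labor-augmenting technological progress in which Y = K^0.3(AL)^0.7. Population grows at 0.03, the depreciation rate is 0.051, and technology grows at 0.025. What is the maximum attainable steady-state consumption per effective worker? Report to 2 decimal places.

c_gold ≈ 1.09

The effective depreciation rate is n + g + δ = 0.03 + 0.025 + 0.051 = 0.106.
Setting f'(k) = n+g+δ gives 0.3·k^(0.3−1) = 0.106, hence k_gold = (0.3/0.106)^(1/0.7) ≈ 4.4203.
y_gold = 4.4203^0.3 ≈ 1.5618.
c_gold = y_gold − (n+g+δ)·k_gold = 1.5618 − 0.106·4.4203 ≈ 1.0933.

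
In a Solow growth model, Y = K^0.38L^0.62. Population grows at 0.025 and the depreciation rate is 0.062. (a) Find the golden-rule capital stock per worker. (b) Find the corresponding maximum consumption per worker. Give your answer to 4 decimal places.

(a) k_gold ≈ 10.7816; (b) c_gold ≈ 1.5304

n + δ = 0.025 + 0.062 = 0.087.
Setting f'(k) = n+δ gives 0.38·k^(0.38−1) = 0.087, hence k_gold = (0.38/0.087)^(1/0.62) ≈ 10.7816.
y_gold = 10.7816^0.38 ≈ 2.4684; c_gold = y_gold − 0.087·k_gold ≈ 1.5304.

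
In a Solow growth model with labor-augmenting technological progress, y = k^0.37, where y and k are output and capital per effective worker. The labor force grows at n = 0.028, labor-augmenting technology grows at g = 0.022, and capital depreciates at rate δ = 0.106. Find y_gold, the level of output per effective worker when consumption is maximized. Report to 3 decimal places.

Break-even investment rate: n + g + δ = 0.028 + 0.022 + 0.106 = 0.156.
Maximizing c = f(k) − (n+g+δ)·k gives f'(k) = n+g+δ, i.e. 0.37·k^(0.37−1) = 0.156, so k_gold = (0.37/0.156)^(1/0.63) ≈ 3.9388.
Output: y_gold = k_gold^0.37 = 3.9388^0.37 ≈ 1.6607.

y_gold ≈ 1.661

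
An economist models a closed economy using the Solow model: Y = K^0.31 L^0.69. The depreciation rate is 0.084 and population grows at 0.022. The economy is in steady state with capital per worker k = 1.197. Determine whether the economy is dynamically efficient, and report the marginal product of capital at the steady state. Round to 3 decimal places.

Capital per worker breaks even when investment replaces (n + δ)·k; here n + δ = 0.106.
MPK = 0.31·k^(0.31−1) = 0.31·1.197^(-0.69) ≈ 0.2738.
MPK > 0.106, so the economy is dynamically efficient (under-saving).

dynamically efficient; MPK ≈ 0.274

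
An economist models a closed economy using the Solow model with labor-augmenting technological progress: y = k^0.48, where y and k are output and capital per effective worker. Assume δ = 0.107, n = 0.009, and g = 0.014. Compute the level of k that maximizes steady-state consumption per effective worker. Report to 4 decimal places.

Break-even investment rate: n + g + δ = 0.009 + 0.014 + 0.107 = 0.13.
Setting f'(k) = n+g+δ gives 0.48·k^(0.48−1) = 0.13, hence k_gold = (0.48/0.13)^(1/0.52) ≈ 12.3298.

k_gold ≈ 12.3298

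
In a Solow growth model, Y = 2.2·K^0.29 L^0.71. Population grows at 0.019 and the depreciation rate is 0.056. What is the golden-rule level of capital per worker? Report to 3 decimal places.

k_gold ≈ 20.395

Capital per worker breaks even when investment replaces (n + δ)·k; here n + δ = 0.075.
Setting f'(k) = n+δ gives 0.29·2.2·k^(0.29−1) = 0.075, hence k_gold = (0.29·2.2/0.075)^(1/0.71) ≈ 20.3948.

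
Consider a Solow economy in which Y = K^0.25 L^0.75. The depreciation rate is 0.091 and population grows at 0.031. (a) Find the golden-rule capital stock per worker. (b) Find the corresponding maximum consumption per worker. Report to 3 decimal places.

(a) k_gold ≈ 2.603; (b) c_gold ≈ 0.953

Break-even investment rate: n + δ = 0.031 + 0.091 = 0.122.
At the golden rule the marginal product of capital equals n+δ: 0.25·k^(0.25−1) = 0.122. Solving, k_gold = (0.25/0.122)^(1/0.75) ≈ 2.6028.
y_gold = 2.6028^0.25 ≈ 1.2702; c_gold = y_gold − 0.122·k_gold ≈ 0.9526.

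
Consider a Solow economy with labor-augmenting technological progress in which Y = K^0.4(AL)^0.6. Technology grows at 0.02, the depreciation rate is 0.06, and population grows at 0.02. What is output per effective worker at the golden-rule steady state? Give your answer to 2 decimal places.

y_gold ≈ 2.52

n + g + δ = 0.02 + 0.02 + 0.06 = 0.1.
At the golden rule the marginal product of capital equals n+g+δ: 0.4·k^(0.4−1) = 0.1. Solving, k_gold = (0.4/0.1)^(1/0.6) ≈ 10.0794.
Output: y_gold = k_gold^0.4 = 10.0794^0.4 ≈ 2.5198.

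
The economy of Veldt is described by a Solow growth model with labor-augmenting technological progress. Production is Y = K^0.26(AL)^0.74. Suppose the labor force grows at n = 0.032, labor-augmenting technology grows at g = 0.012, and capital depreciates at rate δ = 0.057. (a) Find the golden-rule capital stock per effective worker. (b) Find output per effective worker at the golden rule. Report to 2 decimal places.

Capital per effective worker breaks even when investment replaces (n + g + δ)·k; here n + g + δ = 0.101.
Maximizing c = f(k) − (n+g+δ)·k gives f'(k) = n+g+δ, i.e. 0.26·k^(0.26−1) = 0.101, so k_gold = (0.26/0.101)^(1/0.74) ≈ 3.5887.
y_gold = 3.5887^0.26 ≈ 1.3941.

(a) k_gold ≈ 3.59; (b) y_gold ≈ 1.39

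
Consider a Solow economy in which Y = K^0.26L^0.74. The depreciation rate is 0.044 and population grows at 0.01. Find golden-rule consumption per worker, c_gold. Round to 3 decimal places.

c_gold ≈ 1.285

The effective depreciation rate is n + δ = 0.01 + 0.044 = 0.054.
At the golden rule the marginal product of capital equals n+δ: 0.26·k^(0.26−1) = 0.054. Solving, k_gold = (0.26/0.054)^(1/0.74) ≈ 8.3638.
y_gold = 8.3638^0.26 ≈ 1.7371.
c_gold = y_gold − (n+δ)·k_gold = 1.7371 − 0.054·8.3638 ≈ 1.2855.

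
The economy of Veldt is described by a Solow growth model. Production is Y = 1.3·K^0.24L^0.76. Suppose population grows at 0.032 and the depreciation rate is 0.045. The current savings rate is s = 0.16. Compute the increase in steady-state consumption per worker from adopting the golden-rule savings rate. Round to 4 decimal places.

Δc ≈ 0.0424

Capital per worker breaks even when investment replaces (n + δ)·k; here n + δ = 0.077.
Current steady state (s = 0.16): k* = (0.16·1.3/0.077)^(1/0.76) ≈ 3.6971, y* = 1.3·3.6971^0.24 ≈ 1.7792, c* = (1−0.16)·1.7792 ≈ 1.4945.
Setting f'(k) = n+δ gives 0.24·1.3·k^(0.24−1) = 0.077, hence k_gold = (0.24·1.3/0.077)^(1/0.76) ≈ 6.3032.
y_gold = 1.3·6.3032^0.24 ≈ 2.0223, c_gold = y_gold − 0.077·k_gold ≈ 1.5369.
Gain: Δc = 1.5369 − 1.4945 ≈ 0.0424.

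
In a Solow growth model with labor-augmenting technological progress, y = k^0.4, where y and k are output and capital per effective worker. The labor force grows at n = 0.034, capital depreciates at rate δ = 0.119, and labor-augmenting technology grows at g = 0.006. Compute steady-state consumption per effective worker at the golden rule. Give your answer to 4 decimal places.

c_gold ≈ 1.1098

Break-even investment rate: n + g + δ = 0.034 + 0.006 + 0.119 = 0.159.
Setting f'(k) = n+g+δ gives 0.4·k^(0.4−1) = 0.159, hence k_gold = (0.4/0.159)^(1/0.6) ≈ 4.6534.
y_gold = 4.6534^0.4 ≈ 1.8497.
c_gold = y_gold − (n+g+δ)·k_gold = 1.8497 − 0.159·4.6534 ≈ 1.1098.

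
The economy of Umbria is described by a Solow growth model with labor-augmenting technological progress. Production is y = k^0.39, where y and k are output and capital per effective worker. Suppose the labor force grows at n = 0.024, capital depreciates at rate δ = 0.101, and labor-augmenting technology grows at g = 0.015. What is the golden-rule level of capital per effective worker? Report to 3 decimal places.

Break-even investment rate: n + g + δ = 0.024 + 0.015 + 0.101 = 0.14.
At the golden rule the marginal product of capital equals n+g+δ: 0.39·k^(0.39−1) = 0.14. Solving, k_gold = (0.39/0.14)^(1/0.61) ≈ 5.3630.

k_gold ≈ 5.363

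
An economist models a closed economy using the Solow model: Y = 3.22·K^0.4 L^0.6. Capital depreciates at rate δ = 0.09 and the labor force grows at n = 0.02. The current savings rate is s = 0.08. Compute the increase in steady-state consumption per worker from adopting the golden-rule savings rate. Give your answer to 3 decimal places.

Δc ≈ 4.738

Capital per worker breaks even when investment replaces (n + δ)·k; here n + δ = 0.11.
Current steady state (s = 0.08): k* = (0.08·3.22/0.11)^(1/0.6) ≈ 4.1297, y* = 3.22·4.1297^0.4 ≈ 5.6784, c* = (1−0.08)·5.6784 ≈ 5.2241.
Setting f'(k) = n+δ gives 0.4·3.22·k^(0.4−1) = 0.11, hence k_gold = (0.4·3.22/0.11)^(1/0.6) ≈ 60.3771.
y_gold = 3.22·60.3771^0.4 ≈ 16.6037, c_gold = y_gold − 0.11·k_gold ≈ 9.9622.
Gain: Δc = 9.9622 − 5.2241 ≈ 4.7381.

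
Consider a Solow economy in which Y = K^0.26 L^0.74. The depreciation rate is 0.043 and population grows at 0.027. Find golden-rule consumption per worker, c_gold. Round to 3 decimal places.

c_gold ≈ 1.173

The effective depreciation rate is n + δ = 0.027 + 0.043 = 0.07.
Setting f'(k) = n+δ gives 0.26·k^(0.26−1) = 0.07, hence k_gold = (0.26/0.07)^(1/0.74) ≈ 5.8898.
y_gold = 5.8898^0.26 ≈ 1.5857.
c_gold = y_gold − (n+δ)·k_gold = 1.5857 − 0.07·5.8898 ≈ 1.1734.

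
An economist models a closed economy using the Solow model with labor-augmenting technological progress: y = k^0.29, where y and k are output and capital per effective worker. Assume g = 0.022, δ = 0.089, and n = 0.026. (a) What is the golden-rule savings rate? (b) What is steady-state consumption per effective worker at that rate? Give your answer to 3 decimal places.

Break-even investment rate: n + g + δ = 0.026 + 0.022 + 0.089 = 0.137.
For Cobb-Douglas, s_gold equals capital's share: s_gold = 0.29.
Maximizing c = f(k) − (n+g+δ)·k gives f'(k) = n+g+δ, i.e. 0.29·k^(0.29−1) = 0.137, so k_gold = (0.29/0.137)^(1/0.71) ≈ 2.8754.
y_gold = 2.8754^0.29 ≈ 1.3584; c_gold = (1−0.29)·y_gold ≈ 0.9645.

(a) s_gold = 0.290; (b) c_gold ≈ 0.964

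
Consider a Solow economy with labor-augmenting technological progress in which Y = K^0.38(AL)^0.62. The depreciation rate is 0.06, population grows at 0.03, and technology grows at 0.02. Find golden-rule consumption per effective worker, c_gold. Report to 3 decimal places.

c_gold ≈ 1.325

n + g + δ = 0.03 + 0.02 + 0.06 = 0.11.
Golden rule sets MPK = n+g+δ: 0.38·k^(0.38−1) = 0.11, so k_gold = (0.38/0.11)^(1/0.62) ≈ 7.3854.
y_gold = 7.3854^0.38 ≈ 2.1379.
c_gold = y_gold − (n+g+δ)·k_gold = 2.1379 − 0.11·7.3854 ≈ 1.3255.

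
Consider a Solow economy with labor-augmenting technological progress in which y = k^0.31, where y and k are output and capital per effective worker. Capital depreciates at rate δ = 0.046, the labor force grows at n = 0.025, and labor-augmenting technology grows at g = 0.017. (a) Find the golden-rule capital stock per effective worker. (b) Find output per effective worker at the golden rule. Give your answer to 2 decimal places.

The effective depreciation rate is n + g + δ = 0.025 + 0.017 + 0.046 = 0.088.
At the golden rule the marginal product of capital equals n+g+δ: 0.31·k^(0.31−1) = 0.088. Solving, k_gold = (0.31/0.088)^(1/0.69) ≈ 6.2027.
y_gold = 6.2027^0.31 ≈ 1.7608.

(a) k_gold ≈ 6.20; (b) y_gold ≈ 1.76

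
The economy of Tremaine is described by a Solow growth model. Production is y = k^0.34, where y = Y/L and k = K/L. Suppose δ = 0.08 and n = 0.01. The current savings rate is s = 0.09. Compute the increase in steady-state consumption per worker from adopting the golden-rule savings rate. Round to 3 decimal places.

The effective depreciation rate is n + δ = 0.01 + 0.08 = 0.09.
Current steady state (s = 0.09): k* = (0.09/0.09)^(1/0.66) ≈ 1.0000, y* = 1.0000^0.34 ≈ 1.0000, c* = (1−0.09)·1.0000 ≈ 0.9100.
Setting f'(k) = n+δ gives 0.34·k^(0.34−1) = 0.09, hence k_gold = (0.34/0.09)^(1/0.66) ≈ 7.4920.
y_gold = 7.4920^0.34 ≈ 1.9832, c_gold = y_gold − 0.09·k_gold ≈ 1.3089.
Gain: Δc = 1.3089 − 0.9100 ≈ 0.3989.

Δc ≈ 0.399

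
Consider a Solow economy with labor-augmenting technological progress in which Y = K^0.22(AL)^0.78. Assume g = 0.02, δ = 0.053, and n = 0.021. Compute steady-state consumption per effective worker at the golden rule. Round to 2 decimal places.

The effective depreciation rate is n + g + δ = 0.021 + 0.02 + 0.053 = 0.094.
Maximizing c = f(k) − (n+g+δ)·k gives f'(k) = n+g+δ, i.e. 0.22·k^(0.22−1) = 0.094, so k_gold = (0.22/0.094)^(1/0.78) ≈ 2.9748.
y_gold = 2.9748^0.22 ≈ 1.2710.
c_gold = y_gold − (n+g+δ)·k_gold = 1.2710 − 0.094·2.9748 ≈ 0.9914.

c_gold ≈ 0.99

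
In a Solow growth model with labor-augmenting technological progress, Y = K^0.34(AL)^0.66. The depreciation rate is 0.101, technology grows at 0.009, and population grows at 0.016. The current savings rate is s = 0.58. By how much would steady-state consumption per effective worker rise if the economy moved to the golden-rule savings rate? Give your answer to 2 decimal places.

Δc ≈ 0.18

The effective depreciation rate is n + g + δ = 0.016 + 0.009 + 0.101 = 0.126.
Current steady state (s = 0.58): k* = (0.58/0.126)^(1/0.66) ≈ 10.1072, y* = 10.1072^0.34 ≈ 2.1957, c* = (1−0.58)·2.1957 ≈ 0.9222.
Maximizing c = f(k) − (n+g+δ)·k gives f'(k) = n+g+δ, i.e. 0.34·k^(0.34−1) = 0.126, so k_gold = (0.34/0.126)^(1/0.66) ≈ 4.4998.
y_gold = 4.4998^0.34 ≈ 1.6676, c_gold = y_gold − 0.126·k_gold ≈ 1.1006.
Gain: Δc = 1.1006 − 0.9222 ≈ 0.1784.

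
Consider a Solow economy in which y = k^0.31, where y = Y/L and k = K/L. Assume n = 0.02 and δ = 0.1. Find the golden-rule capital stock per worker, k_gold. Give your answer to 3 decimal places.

k_gold ≈ 3.957

The effective depreciation rate is n + δ = 0.02 + 0.1 = 0.12.
Maximizing c = f(k) − (n+δ)·k gives f'(k) = n+δ, i.e. 0.31·k^(0.31−1) = 0.12, so k_gold = (0.31/0.12)^(1/0.69) ≈ 3.9570.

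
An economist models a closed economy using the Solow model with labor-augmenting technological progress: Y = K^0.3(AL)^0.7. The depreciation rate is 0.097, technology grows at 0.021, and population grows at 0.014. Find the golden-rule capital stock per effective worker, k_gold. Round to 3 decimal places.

k_gold ≈ 3.231

Break-even investment rate: n + g + δ = 0.014 + 0.021 + 0.097 = 0.132.
Golden rule sets MPK = n+g+δ: 0.3·k^(0.3−1) = 0.132, so k_gold = (0.3/0.132)^(1/0.7) ≈ 3.2311.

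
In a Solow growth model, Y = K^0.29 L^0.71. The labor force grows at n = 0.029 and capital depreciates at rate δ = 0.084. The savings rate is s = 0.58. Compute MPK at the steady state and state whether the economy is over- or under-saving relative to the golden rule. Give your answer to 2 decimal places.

The effective depreciation rate is n + δ = 0.029 + 0.084 = 0.113.
Steady-state k*: s·k^0.29 = 0.113·k gives k* = (0.58/0.113)^(1/0.71) ≈ 10.0113.
MPK = 0.29·10.0113^(-0.71) ≈ 0.0565.
MPK < n+δ = 0.113, so the economy is dynamically inefficient (over-saving).

over-saving; MPK ≈ 0.06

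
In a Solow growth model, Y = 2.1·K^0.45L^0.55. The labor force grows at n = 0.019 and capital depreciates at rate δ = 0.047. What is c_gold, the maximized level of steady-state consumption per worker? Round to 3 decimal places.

c_gold ≈ 10.193

Capital per worker breaks even when investment replaces (n + δ)·k; here n + δ = 0.066.
At the golden rule the marginal product of capital equals n+δ: 0.45·2.1·k^(0.45−1) = 0.066. Solving, k_gold = (0.45·2.1/0.066)^(1/0.55) ≈ 126.3614.
y_gold = 2.1·126.3614^0.45 ≈ 18.5330.
c_gold = y_gold − (n+δ)·k_gold = 18.5330 − 0.066·126.3614 ≈ 10.1932.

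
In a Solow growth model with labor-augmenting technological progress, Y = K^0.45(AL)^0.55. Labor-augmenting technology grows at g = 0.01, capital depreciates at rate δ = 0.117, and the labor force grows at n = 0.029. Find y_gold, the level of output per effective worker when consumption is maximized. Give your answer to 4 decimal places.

y_gold ≈ 2.3792

The effective depreciation rate is n + g + δ = 0.029 + 0.01 + 0.117 = 0.156.
Setting f'(k) = n+g+δ gives 0.45·k^(0.45−1) = 0.156, hence k_gold = (0.45/0.156)^(1/0.55) ≈ 6.8631.
Output: y_gold = k_gold^0.45 = 6.8631^0.45 ≈ 2.3792.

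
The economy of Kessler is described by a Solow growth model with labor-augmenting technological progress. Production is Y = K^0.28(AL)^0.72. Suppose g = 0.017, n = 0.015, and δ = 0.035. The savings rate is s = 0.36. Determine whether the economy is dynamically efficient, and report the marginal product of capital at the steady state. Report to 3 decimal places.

Capital per effective worker breaks even when investment replaces (n + g + δ)·k; here n + g + δ = 0.067.
Steady-state k*: s·k^0.28 = 0.067·k gives k* = (0.36/0.067)^(1/0.72) ≈ 10.3325.
MPK = 0.28·10.3325^(-0.72) ≈ 0.0521.
MPK < n+g+δ = 0.067, so the economy is dynamically inefficient (over-saving).

dynamically inefficient; MPK ≈ 0.052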